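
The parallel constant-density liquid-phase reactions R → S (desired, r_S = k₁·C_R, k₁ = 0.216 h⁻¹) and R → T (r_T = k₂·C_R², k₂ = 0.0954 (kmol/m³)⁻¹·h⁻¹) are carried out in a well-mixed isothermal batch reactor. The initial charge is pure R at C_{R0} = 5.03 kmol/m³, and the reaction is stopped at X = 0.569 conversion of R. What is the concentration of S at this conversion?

C_R = C_{R0}(1−X) = 2.168 kmol/m³.
Along a PFR/batch, dC_S/dC_R = −r_S/(r_S+r_T) = −k₁/(k₁+k₂·C_R).
Integrating from C_{R0} to C_R: C_S = (0.216/0.0954)·ln[(0.216+0.0954·5.03)/(0.216+0.0954·2.17)] = 2.264·ln(0.6959/0.4228) = 1.128 kmol/m³.

1.13 kmol/m³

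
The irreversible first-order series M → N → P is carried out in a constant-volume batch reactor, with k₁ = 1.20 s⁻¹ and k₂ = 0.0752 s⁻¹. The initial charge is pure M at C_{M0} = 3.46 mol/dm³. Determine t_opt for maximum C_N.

2.46 s

The intermediate peaks when r₁ = r₂, i.e. k₁e^(−k₁t) = k₂e^(−k₂t), giving t_opt = ln(k₂/k₁)/(k₂−k₁).
= ln(0.0752/1.20)/(0.0752−1.20) = ln(0.06267)/-1.125 = -2.770/-1.125 = 2.46 s.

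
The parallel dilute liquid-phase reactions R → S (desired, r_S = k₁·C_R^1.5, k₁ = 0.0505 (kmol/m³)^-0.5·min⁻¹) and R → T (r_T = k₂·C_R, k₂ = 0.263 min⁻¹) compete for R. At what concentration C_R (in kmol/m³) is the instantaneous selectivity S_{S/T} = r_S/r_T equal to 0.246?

1.64 kmol/m³

S_{S/T} = (k₁/k₂)·C_R^0.5 ⇒ C_R = (S·k₂/k₁)^(2).
= (0.246×0.263/0.0505)^(2) = (1.281)^(2) = 1.64 kmol/m³.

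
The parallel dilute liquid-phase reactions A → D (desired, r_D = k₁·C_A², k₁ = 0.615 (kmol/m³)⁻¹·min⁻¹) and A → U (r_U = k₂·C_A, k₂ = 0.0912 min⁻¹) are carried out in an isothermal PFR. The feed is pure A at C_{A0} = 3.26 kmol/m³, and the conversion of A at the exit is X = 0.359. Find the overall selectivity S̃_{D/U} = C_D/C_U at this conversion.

C_A = C_{A0}(1−X) = 2.090 kmol/m³.
Along a PFR/batch, dC_U/dC_A = −r_U/(r_D+r_U) = −k₂/(k₂+k₁·C_A).
Integrating from C_{A0} to C_A: C_U = (0.0912/0.615)·ln[(0.0912+0.615·3.26)/(0.0912+0.615·2.09)] = 0.1483·ln(2.096/1.376) = 0.06238 kmol/m³.
Then C_D = (C_{A0}−C_A) − C_U = 1.170 − 0.06238 = 1.108 kmol/m³.
S̃_{D/U} = C_D/C_U = 1.108/0.06238 = 17.8.

17.8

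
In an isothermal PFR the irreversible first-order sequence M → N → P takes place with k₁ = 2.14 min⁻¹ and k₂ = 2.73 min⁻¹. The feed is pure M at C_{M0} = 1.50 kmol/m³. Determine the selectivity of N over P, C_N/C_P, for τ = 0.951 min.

The intermediate concentration in a first-order A→B→C sequence is C_N = k₁C_{M0}(e^(−k₁τ) − e^(−k₂τ))/(k₂−k₁).
e^(−k₁τ) = e^(−2.14×0.951) = e^(−2.035) = 0.1307; e^(−k₂τ) = e^(−2.596) = 0.07455.
C_N = 2.14×1.50/(2.73−2.14) × (0.1307−0.07455) = 5.441×0.05611 = 0.3053 kmol/m³.
C_M = C_{M0}e^(−k₁τ) = 0.1960 kmol/m³, so C_P = C_{M0}−C_M−C_N = 0.9987 kmol/m³; C_N/C_P = 0.306.

0.306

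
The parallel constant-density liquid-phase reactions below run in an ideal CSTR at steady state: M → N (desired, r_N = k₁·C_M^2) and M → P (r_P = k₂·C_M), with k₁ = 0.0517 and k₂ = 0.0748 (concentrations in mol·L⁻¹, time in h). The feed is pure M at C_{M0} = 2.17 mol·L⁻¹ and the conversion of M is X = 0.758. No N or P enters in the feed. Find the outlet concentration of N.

0.438 mol·L⁻¹

Exit C_M = C_{M0}(1−X) = 2.17×0.242 = 0.5251 mol·L⁻¹.
Rates in a CSTR are evaluated at the outlet concentration: r_N = 0.0517×0.5251^2 = 0.01426, r_P = 0.0748×0.5251 = 0.03928.
Fraction of consumed M going to N: r_N/(r_N+r_P) = 0.2663.
C_N = 0.2663·C_{M0}·X = 0.2663×2.17×0.758 = 0.438 mol·L⁻¹.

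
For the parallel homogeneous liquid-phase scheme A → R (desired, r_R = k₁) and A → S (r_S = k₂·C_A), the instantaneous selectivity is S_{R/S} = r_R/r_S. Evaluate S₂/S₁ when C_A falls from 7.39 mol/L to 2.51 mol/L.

2.94

S_{R/S} = (k₁/k₂)·C_A⁻¹, so S₂/S₁ = (C_{A,2}/C_{A,1})⁻¹.
= 7.39/2.51 = 2.94.
Selectivity toward R rises as C_A falls — low-concentration operation is favoured.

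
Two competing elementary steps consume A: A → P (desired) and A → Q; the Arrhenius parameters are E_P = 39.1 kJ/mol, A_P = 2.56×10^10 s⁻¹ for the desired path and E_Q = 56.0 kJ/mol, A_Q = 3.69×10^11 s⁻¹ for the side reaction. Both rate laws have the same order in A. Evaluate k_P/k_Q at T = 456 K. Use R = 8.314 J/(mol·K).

5.99

With equal orders, S_{P/Q} = k_P/k_Q = (A_P/A_Q)·exp[(E_Q−E_P)/(RT)].
(E_Q−E_P)/(RT) = (56.0−39.1)×10³/(8.314×456) = 16900/3791 = 4.458.
k_P/k_Q = (2.56×10^10/3.69×10^11)·exp(4.458) = 0.06938 × 86.29 = 5.99.
Since E_P < E_Q, lowering the temperature improves selectivity toward P.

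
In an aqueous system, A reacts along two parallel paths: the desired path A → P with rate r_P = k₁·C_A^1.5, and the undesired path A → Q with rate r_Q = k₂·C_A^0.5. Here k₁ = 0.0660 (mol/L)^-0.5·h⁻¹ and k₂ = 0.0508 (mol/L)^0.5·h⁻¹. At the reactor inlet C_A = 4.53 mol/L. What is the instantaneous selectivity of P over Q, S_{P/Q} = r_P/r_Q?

5.89

S_{P/Q} = r_P/r_Q = (k₁·C_A^1.5)/(k₂·C_A^0.5) = (k₁/k₂)·C_A.
= (0.0660×4.530^1.5) / (0.0508×4.530^0.5) = 0.6363/0.1081 = 5.89.
Since the desired path is higher order in A, keeping C_A high (PFR or concentrated feed) favours P.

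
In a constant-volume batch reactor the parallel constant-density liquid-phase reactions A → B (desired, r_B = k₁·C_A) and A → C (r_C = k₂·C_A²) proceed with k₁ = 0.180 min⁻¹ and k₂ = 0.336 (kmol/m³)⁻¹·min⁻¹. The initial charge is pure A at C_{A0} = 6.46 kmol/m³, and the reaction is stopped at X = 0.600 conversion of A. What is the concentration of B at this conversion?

C_A = C_{A0}(1−X) = 2.584 kmol/m³.
Along a PFR/batch, dC_B/dC_A = −r_B/(r_B+r_C) = −k₁/(k₁+k₂·C_A).
Integrating from C_{A0} to C_A: C_B = (0.180/0.336)·ln[(0.180+0.336·6.46)/(0.180+0.336·2.58)] = 0.5357·ln(2.351/1.048) = 0.4326 kmol/m³.

0.433 kmol/m³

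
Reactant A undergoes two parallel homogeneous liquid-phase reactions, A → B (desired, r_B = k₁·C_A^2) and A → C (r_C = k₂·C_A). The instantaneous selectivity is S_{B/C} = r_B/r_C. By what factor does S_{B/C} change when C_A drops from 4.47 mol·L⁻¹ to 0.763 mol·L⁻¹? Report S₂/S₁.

S_{B/C} = (k₁/k₂)·C_A, so S₂/S₁ = (C_{A,2}/C_{A,1}).
= 0.763/4.47 = 0.171.
Selectivity toward B falls as C_A falls — high-concentration operation is favoured.

0.171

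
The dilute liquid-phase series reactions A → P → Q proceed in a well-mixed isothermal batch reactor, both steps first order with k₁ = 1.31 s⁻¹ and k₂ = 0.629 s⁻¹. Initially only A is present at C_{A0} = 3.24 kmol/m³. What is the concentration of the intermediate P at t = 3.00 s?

For first-order series with pure A initially, C_P(t) = k₁C_{A0}/(k₂−k₁)·(e^(−k₁t) − e^(−k₂t)).
e^(−k₁t) = e^(−1.31×3.00) = e^(−3.930) = 0.01964; e^(−k₂t) = e^(−1.887) = 0.1515.
C_P = 1.31×3.24/(0.629−1.31) × (0.01964−0.1515) = (-6.233)×(-0.1319) = 0.8220 kmol/m³.

0.822 kmol/m³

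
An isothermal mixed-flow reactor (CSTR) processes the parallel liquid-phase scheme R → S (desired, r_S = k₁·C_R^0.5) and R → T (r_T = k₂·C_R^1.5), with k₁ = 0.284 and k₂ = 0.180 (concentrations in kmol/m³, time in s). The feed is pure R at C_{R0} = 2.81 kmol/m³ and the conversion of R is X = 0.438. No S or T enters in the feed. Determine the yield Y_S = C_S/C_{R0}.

Exit C_R = C_{R0}(1−X) = 2.81×0.562 = 1.579 kmol/m³.
Rates in a CSTR are evaluated at the outlet concentration: r_S = 0.284×1.579^0.5 = 0.3569, r_T = 0.180×1.579^1.5 = 0.3572.
Fraction of consumed R going to S: r_S/(r_S+r_T) = 0.4998.
C_S = 0.4998·C_{R0}·X = 0.4998×2.81×0.438 = 0.615 kmol/m³; Y_S = C_S/C_{R0} = 0.219.

0.219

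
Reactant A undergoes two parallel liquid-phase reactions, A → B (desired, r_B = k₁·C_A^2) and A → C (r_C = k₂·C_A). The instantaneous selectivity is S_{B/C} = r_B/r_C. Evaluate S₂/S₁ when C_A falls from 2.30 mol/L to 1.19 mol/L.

S_{B/C} = (k₁/k₂)·C_A, so S₂/S₁ = (C_{A,2}/C_{A,1}).
= 1.19/2.30 = 0.517.

0.517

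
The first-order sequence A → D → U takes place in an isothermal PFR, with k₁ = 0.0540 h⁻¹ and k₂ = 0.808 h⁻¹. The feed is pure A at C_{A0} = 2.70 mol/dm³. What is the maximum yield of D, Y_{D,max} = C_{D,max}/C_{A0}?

0.0551

Evaluating C_D at τ_opt = ln(k₂/k₁)/(k₂−k₁) gives C_{D,max}/C_{A0} = (k₁/k₂)^[k₂/(k₂−k₁)].
= (0.0540/0.808)^(0.808/(0.808−0.0540)) = (0.06683)^(1.072) = 0.05506.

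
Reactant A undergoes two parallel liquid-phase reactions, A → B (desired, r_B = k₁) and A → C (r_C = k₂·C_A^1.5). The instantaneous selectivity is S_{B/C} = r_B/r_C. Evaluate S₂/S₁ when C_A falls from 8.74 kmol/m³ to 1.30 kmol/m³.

17.4

S_{B/C} = (k₁/k₂)·C_A^-1.5, so S₂/S₁ = (C_{A,2}/C_{A,1})^-1.5.
= (1.30/8.74)^(-1.5) = (0.1487)^(-1.5) = 17.4.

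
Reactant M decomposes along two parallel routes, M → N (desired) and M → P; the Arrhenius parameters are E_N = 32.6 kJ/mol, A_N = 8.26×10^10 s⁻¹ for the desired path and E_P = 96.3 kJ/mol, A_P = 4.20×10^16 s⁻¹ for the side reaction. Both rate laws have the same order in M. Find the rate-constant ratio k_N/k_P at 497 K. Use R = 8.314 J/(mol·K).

9.75

With equal orders, S_{N/P} = k_N/k_P = (A_N/A_P)·exp[(E_P−E_N)/(RT)].
(E_P−E_N)/(RT) = (96.3−32.6)×10³/(8.314×497) = 63700/4132 = 15.42.
k_N/k_P = (8.26×10^10/4.20×10^16)·exp(15.42) = 1.967×10^-6 × 4.956×10^6 = 9.75.
Since E_N < E_P, lowering the temperature improves selectivity toward N.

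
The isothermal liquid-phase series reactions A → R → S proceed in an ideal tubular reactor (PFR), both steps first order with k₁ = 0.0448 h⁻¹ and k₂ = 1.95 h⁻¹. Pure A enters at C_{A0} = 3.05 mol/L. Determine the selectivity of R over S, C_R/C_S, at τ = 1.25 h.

Solving the coupled first-order balances gives C_R(τ) = [k₁/(k₂−k₁)]·C_{A0}·(e^(−k₁τ) − e^(−k₂τ)).
e^(−k₁τ) = e^(−0.0448×1.25) = e^(−0.05600) = 0.9455; e^(−k₂τ) = e^(−2.438) = 0.08738.
C_R = 0.0448×3.05/(1.95−0.0448) × (0.9455−0.08738) = 0.07172×0.8582 = 0.06155 mol/L.
C_A = C_{A0}e^(−k₁τ) = 2.884 mol/L, so C_S = C_{A0}−C_A−C_R = 0.1046 mol/L; C_R/C_S = 0.589.

0.589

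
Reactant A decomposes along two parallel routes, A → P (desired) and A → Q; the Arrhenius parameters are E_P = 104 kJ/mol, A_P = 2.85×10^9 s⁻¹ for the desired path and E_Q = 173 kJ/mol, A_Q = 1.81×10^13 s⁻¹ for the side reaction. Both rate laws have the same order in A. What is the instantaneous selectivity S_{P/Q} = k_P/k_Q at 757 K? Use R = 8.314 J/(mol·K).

9.09

k_P/k_Q = (A_P/A_Q)·exp[−(E_P−E_Q)/(RT)] = (A_P/A_Q)·exp[(E_Q−E_P)/(RT)].
(E_Q−E_P)/(RT) = (173−104)×10³/(8.314×757) = 69000/6294 = 10.96.
k_P/k_Q = (2.85×10^9/1.81×10^13)·exp(10.96) = 1.575×10^-4 × 57719 = 9.09.
Since E_P < E_Q, lowering the temperature improves selectivity toward P.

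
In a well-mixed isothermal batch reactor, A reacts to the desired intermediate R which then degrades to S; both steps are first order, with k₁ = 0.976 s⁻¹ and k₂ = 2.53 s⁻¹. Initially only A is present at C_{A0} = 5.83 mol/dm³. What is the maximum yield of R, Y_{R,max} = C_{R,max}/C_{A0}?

0.212

Evaluating C_R at t_opt = ln(k₂/k₁)/(k₂−k₁) gives C_{R,max}/C_{A0} = (k₁/k₂)^[k₂/(k₂−k₁)].
= (0.976/2.53)^(2.53/(2.53−0.976)) = (0.3858)^(1.628) = 0.2121.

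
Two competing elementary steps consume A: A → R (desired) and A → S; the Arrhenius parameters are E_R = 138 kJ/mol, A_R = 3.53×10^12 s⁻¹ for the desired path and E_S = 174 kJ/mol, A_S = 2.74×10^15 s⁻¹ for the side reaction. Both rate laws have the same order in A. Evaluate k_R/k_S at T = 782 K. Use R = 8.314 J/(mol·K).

k_R/k_S = (A_R/A_S)·exp[−(E_R−E_S)/(RT)] = (A_R/A_S)·exp[(E_S−E_R)/(RT)].
(E_S−E_R)/(RT) = (174−138)×10³/(8.314×782) = 36000/6502 = 5.537.
k_R/k_S = (3.53×10^12/2.74×10^15)·exp(5.537) = 0.001288 × 254.0 = 0.327.

0.327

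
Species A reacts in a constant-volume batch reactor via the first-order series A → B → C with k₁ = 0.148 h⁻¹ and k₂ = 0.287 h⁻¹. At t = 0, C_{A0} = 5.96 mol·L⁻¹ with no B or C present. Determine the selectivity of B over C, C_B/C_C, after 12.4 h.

0.199

For first-order series with pure A initially, C_B(t) = k₁C_{A0}/(k₂−k₁)·(e^(−k₁t) − e^(−k₂t)).
e^(−k₁t) = e^(−0.148×12.4) = e^(−1.835) = 0.1596; e^(−k₂t) = e^(−3.559) = 0.02847.
C_B = 0.148×5.96/(0.287−0.148) × (0.1596−0.02847) = 6.346×0.1311 = 0.8320 mol·L⁻¹.
C_A = C_{A0}e^(−k₁t) = 0.9511 mol·L⁻¹, so C_C = C_{A0}−C_A−C_B = 4.177 mol·L⁻¹; C_B/C_C = 0.199.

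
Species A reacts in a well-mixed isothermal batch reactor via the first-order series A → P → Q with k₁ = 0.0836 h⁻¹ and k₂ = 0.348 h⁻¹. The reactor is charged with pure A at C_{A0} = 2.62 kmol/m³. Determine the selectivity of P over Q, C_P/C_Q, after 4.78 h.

0.858

Solving the coupled first-order balances gives C_P(t) = [k₁/(k₂−k₁)]·C_{A0}·(e^(−k₁t) − e^(−k₂t)).
e^(−k₁t) = e^(−0.0836×4.78) = e^(−0.3996) = 0.6706; e^(−k₂t) = e^(−1.663) = 0.1895.
C_P = 0.0836×2.62/(0.348−0.0836) × (0.6706−0.1895) = 0.8284×0.4811 = 0.3985 kmol/m³.
C_A = C_{A0}e^(−k₁t) = 1.757 kmol/m³, so C_Q = C_{A0}−C_A−C_P = 0.4645 kmol/m³; C_P/C_Q = 0.858.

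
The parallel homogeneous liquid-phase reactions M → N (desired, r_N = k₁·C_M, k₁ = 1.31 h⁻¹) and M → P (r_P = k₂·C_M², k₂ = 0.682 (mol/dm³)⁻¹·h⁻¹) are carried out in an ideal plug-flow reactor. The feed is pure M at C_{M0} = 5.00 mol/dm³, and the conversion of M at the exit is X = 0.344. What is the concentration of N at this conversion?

C_M = C_{M0}(1−X) = 3.280 mol/dm³.
Along a PFR/batch, dC_N/dC_M = −r_N/(r_N+r_P) = −k₁/(k₁+k₂·C_M).
Integrating from C_{M0} to C_M: C_N = (1.31/0.682)·ln[(1.31+0.682·5.00)/(1.31+0.682·3.28)] = 1.921·ln(4.720/3.547) = 0.5488 mol/dm³.

0.549 mol/dm³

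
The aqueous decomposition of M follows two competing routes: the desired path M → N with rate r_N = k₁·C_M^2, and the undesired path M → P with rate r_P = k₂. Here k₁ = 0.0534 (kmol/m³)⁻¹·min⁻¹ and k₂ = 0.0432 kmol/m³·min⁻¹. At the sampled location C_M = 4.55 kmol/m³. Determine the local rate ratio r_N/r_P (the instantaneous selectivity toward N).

S_{N/P} = r_N/r_P = (k₁·C_M^2)/(k₂) = (k₁/k₂)·C_M^2.
= (0.0534×4.550^2) / (0.0432) = 1.106/0.04320 = 25.6.
Since the desired path is higher order in M, keeping C_M high (PFR or concentrated feed) favours N.

25.6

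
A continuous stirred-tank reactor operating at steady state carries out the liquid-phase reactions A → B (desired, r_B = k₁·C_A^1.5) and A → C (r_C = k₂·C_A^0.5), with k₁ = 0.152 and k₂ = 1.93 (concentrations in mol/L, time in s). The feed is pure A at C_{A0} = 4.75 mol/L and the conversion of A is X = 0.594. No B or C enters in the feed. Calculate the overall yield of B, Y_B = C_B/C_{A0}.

0.0783

Exit C_A = C_{A0}(1−X) = 4.75×0.406 = 1.929 mol/L.
Rates in a CSTR are evaluated at the outlet concentration: r_B = 0.152×1.929^1.5 = 0.4071, r_C = 1.93×1.929^0.5 = 2.680.
Fraction of consumed A going to B: r_B/(r_B+r_C) = 0.1319.
C_B = 0.1319·C_{A0}·X = 0.1319×4.75×0.594 = 0.372 mol/L; Y_B = C_B/C_{A0} = 0.0783.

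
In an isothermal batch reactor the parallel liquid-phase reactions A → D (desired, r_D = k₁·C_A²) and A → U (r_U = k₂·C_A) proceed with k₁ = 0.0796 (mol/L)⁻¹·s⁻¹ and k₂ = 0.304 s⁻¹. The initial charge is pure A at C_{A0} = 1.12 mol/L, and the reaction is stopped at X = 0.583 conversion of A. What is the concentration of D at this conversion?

C_A = C_{A0}(1−X) = 0.4670 mol/L.
Along a PFR/batch, dC_U/dC_A = −r_U/(r_D+r_U) = −k₂/(k₂+k₁·C_A).
Integrating from C_{A0} to C_A: C_U = (0.304/0.0796)·ln[(0.304+0.0796·1.12)/(0.304+0.0796·0.467)] = 3.819·ln(0.3932/0.3412) = 0.5415 mol/L.
Then C_D = (C_{A0}−C_A) − C_U = 0.6530 − 0.5415 = 0.1114 mol/L.

0.111 mol/L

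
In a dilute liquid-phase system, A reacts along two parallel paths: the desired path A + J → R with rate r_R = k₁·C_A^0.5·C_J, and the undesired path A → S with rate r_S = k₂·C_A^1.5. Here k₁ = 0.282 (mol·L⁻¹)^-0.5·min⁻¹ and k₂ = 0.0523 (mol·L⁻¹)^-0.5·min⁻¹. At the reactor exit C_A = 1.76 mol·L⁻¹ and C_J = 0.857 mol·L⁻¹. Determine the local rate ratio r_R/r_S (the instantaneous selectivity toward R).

S_{R/S} = r_R/r_S = (k₁·C_A^0.5·C_J)/(k₂·C_A^1.5) = (k₁/k₂)·C_A⁻¹·C_J.
= (0.282×1.760^0.5×0.8570) / (0.0523×1.760^1.5) = 0.3206/0.1221 = 2.63.
The undesired path is higher order in A, so low C_A (CSTR or dilute feed) favours R.

2.63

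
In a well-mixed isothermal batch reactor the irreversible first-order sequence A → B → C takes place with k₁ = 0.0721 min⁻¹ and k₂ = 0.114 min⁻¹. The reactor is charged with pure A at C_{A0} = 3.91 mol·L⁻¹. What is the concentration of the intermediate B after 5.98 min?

The intermediate concentration in a first-order A→B→C sequence is C_B = k₁C_{A0}(e^(−k₁t) − e^(−k₂t))/(k₂−k₁).
e^(−k₁t) = e^(−0.0721×5.98) = e^(−0.4312) = 0.6498; e^(−k₂t) = e^(−0.6817) = 0.5057.
C_B = 0.0721×3.91/(0.114−0.0721) × (0.6498−0.5057) = 6.728×0.1440 = 0.9689 mol·L⁻¹.

0.969 mol·L⁻¹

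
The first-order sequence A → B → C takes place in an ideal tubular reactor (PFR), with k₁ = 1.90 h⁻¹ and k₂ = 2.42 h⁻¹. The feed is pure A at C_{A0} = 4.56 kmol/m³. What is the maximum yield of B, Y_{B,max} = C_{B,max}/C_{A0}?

0.324

Evaluating C_B at τ_opt = ln(k₂/k₁)/(k₂−k₁) gives C_{B,max}/C_{A0} = (k₁/k₂)^[k₂/(k₂−k₁)].
= (1.90/2.42)^(2.42/(2.42−1.90)) = (0.7851)^(4.654) = 0.3244.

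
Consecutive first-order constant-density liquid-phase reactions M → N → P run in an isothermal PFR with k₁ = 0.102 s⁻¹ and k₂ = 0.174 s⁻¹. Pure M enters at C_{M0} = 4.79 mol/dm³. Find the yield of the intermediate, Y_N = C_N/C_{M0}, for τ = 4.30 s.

0.243

The intermediate concentration in a first-order A→B→C sequence is C_N = k₁C_{M0}(e^(−k₁τ) − e^(−k₂τ))/(k₂−k₁).
e^(−k₁τ) = e^(−0.102×4.30) = e^(−0.4386) = 0.6449; e^(−k₂τ) = e^(−0.7482) = 0.4732.
C_N = 0.102×4.79/(0.174−0.102) × (0.6449−0.4732) = 6.786×0.1717 = 1.165 mol/dm³.
Y_N = C_N/C_{M0} = 1.165/4.79 = 0.243.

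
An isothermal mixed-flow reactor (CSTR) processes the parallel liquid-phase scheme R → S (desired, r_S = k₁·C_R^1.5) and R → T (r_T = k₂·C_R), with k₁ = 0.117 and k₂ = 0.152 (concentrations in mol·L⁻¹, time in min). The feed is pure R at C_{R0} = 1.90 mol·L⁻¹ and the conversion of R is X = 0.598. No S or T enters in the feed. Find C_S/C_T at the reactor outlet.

Exit C_R = C_{R0}(1−X) = 1.90×0.402 = 0.7638 mol·L⁻¹.
A CSTR operates uniformly at the exit composition, giving r_S = 0.07810 and r_T = 0.1161 (each k·C_R^n at C_R = 0.7638).
Overall selectivity = C_S/C_T = r_Sτ/(r_Tτ) = r_S/r_T = 0.673.

0.673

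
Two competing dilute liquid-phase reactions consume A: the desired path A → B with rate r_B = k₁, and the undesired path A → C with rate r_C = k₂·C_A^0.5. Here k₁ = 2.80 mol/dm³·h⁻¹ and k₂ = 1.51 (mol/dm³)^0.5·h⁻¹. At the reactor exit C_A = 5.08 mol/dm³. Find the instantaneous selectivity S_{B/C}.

0.823

S_{B/C} = r_B/r_C = (k₁)/(k₂·C_A^0.5) = (k₁/k₂)·C_A^-0.5.
= (2.80) / (1.51×5.080^0.5) = 2.800/3.403 = 0.823.
The undesired path is higher order in A, so low C_A (CSTR or dilute feed) favours B.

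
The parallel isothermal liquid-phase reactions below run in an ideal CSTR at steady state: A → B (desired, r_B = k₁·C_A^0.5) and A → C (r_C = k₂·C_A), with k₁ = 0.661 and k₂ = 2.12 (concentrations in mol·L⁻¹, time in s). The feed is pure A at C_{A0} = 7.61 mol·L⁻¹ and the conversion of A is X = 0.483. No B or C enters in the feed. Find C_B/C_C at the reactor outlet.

Exit C_A = C_{A0}(1−X) = 7.61×0.517 = 3.934 mol·L⁻¹.
A CSTR operates uniformly at the exit composition, giving r_B = 1.311 and r_C = 8.341 (each k·C_A^n at C_A = 3.934).
Overall selectivity = C_B/C_C = r_Bτ/(r_Cτ) = r_B/r_C = 0.157.

0.157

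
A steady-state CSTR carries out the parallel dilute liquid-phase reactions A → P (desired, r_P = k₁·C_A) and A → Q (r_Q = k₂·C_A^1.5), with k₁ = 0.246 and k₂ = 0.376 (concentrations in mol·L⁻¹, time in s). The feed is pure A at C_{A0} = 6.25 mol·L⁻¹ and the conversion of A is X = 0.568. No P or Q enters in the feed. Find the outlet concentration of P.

Exit C_A = C_{A0}(1−X) = 6.25×0.432 = 2.700 mol·L⁻¹.
Rates in a CSTR are evaluated at the outlet concentration: r_P = 0.246×2.700 = 0.6642, r_Q = 0.376×2.700^1.5 = 1.668.
Fraction of consumed A going to P: r_P/(r_P+r_Q) = 0.2848.
C_P = 0.2848·C_{A0}·X = 0.2848×6.25×0.568 = 1.01 mol·L⁻¹.

1.01 mol·L⁻¹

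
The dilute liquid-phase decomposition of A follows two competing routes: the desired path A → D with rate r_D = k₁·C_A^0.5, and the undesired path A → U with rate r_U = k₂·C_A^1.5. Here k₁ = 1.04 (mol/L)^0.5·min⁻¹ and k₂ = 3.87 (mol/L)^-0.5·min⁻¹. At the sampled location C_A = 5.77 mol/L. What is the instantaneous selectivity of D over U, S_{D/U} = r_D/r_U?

S_{D/U} = r_D/r_U = (k₁·C_A^0.5)/(k₂·C_A^1.5) = (k₁/k₂)·C_A⁻¹.
= (1.04×5.770^0.5) / (3.87×5.770^1.5) = 2.498/53.64 = 0.0466.

0.0466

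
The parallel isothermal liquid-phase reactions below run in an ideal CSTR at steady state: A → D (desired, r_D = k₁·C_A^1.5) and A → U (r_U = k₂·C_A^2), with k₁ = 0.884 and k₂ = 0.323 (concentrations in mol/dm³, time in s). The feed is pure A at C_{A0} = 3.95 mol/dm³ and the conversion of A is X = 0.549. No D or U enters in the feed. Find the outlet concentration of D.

1.46 mol/dm³

Exit C_A = C_{A0}(1−X) = 3.95×0.451 = 1.781 mol/dm³.
Rates in a CSTR are evaluated at the outlet concentration: r_D = 0.884×1.781^1.5 = 2.102, r_U = 0.323×1.781^2 = 1.025.
Fraction of consumed A going to D: r_D/(r_D+r_U) = 0.6722.
C_D = 0.6722·C_{A0}·X = 0.6722×3.95×0.549 = 1.46 mol/dm³.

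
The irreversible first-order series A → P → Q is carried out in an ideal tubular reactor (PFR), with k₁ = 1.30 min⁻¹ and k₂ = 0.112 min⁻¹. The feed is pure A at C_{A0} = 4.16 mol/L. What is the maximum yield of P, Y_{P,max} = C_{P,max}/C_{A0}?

At the optimum, C_{P,max}/C_{A0} = (k₁/k₂)^[k₂/(k₂−k₁)].
= (1.30/0.112)^(0.112/(0.112−1.30)) = (11.61)^(-0.09428) = 0.7936.

0.794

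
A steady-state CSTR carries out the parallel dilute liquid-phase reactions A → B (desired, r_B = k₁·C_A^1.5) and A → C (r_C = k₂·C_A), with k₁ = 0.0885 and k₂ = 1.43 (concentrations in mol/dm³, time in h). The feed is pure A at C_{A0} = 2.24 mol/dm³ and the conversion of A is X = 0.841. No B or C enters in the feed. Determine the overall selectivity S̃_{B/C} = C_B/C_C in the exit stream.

0.0369

Exit C_A = C_{A0}(1−X) = 2.24×0.159 = 0.3562 mol/dm³.
A CSTR operates uniformly at the exit composition, giving r_B = 0.01881 and r_C = 0.5093 (each k·C_A^n at C_A = 0.3562).
Overall selectivity = C_B/C_C = r_Bτ/(r_Cτ) = r_B/r_C = 0.0369.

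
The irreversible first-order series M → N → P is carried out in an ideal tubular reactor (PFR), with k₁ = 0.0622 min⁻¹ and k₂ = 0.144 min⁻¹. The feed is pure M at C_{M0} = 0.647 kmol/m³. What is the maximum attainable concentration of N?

0.148 kmol/m³

For a first-order series the maximum intermediate yield is C_{N,max}/C_{M0} = (k₁/k₂)^[k₂/(k₂−k₁)].
= (0.0622/0.144)^(0.144/(0.144−0.0622)) = (0.4319)^(1.760) = 0.2281.
C_{N,max} = 0.2281×0.647 = 0.148 kmol/m³.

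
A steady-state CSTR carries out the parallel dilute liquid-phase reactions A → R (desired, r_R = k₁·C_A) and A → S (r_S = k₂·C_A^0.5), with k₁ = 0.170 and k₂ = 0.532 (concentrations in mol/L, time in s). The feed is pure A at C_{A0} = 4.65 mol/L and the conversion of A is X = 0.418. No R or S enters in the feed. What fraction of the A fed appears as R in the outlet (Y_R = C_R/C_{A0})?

Exit C_A = C_{A0}(1−X) = 4.65×0.582 = 2.706 mol/L.
In a CSTR the entire volume is at exit conditions, so r_R = 0.170×2.706 = 0.4601 and r_S = 0.532×2.706^0.5 = 0.8752.
Fraction of consumed A going to R: r_R/(r_R+r_S) = 0.3446.
C_R = 0.3446·C_{A0}·X = 0.3446×4.65×0.418 = 0.670 mol/L; Y_R = C_R/C_{A0} = 0.144.

0.144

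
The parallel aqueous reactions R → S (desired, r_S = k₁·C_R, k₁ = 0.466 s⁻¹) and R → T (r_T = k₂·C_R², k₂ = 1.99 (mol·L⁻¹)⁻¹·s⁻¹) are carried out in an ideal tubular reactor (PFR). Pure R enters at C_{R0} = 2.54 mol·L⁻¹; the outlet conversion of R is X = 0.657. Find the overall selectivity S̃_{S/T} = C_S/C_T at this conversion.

0.148

C_R = C_{R0}(1−X) = 0.8712 mol·L⁻¹.
Along a PFR/batch, dC_S/dC_R = −r_S/(r_S+r_T) = −k₁/(k₁+k₂·C_R).
Integrating from C_{R0} to C_R: C_S = (0.466/1.99)·ln[(0.466+1.99·2.54)/(0.466+1.99·0.871)] = 0.2342·ln(5.521/2.200) = 0.2155 mol·L⁻¹.
C_T = (C_{R0}−C_R)−C_S = 1.453 mol·L⁻¹; S̃_{S/T} = 0.2155/1.453 = 0.148.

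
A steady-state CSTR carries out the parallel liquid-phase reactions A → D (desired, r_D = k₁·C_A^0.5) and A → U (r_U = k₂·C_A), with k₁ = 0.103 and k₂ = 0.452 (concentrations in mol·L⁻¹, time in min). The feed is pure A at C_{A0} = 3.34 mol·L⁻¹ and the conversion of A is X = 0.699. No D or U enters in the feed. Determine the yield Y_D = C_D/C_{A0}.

Exit C_A = C_{A0}(1−X) = 3.34×0.301 = 1.005 mol·L⁻¹.
In a CSTR the entire volume is at exit conditions, so r_D = 0.103×1.005^0.5 = 0.1033 and r_U = 0.452×1.005 = 0.4544.
Fraction of consumed A going to D: r_D/(r_D+r_U) = 0.1852.
C_D = 0.1852·C_{A0}·X = 0.1852×3.34×0.699 = 0.432 mol·L⁻¹; Y_D = C_D/C_{A0} = 0.129.

0.129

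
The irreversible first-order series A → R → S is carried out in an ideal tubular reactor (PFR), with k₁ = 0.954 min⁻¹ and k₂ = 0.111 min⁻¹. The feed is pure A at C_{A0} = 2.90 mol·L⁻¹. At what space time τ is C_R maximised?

2.55 min

Setting dC_R/dτ = 0 gives τ_opt = ln(k₂/k₁)/(k₂−k₁).
= ln(0.111/0.954)/(0.111−0.954) = ln(0.1164)/-0.8430 = -2.151/-0.8430 = 2.55 min.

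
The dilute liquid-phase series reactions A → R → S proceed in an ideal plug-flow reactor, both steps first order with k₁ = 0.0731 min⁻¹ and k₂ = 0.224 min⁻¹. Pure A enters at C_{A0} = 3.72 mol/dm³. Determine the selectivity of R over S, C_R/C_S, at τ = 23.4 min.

0.116

For first-order series with pure A initially, C_R(τ) = k₁C_{A0}/(k₂−k₁)·(e^(−k₁τ) − e^(−k₂τ)).
e^(−k₁τ) = e^(−0.0731×23.4) = e^(−1.711) = 0.1808; e^(−k₂τ) = e^(−5.242) = 0.005292.
C_R = 0.0731×3.72/(0.224−0.0731) × (0.1808−0.005292) = 1.802×0.1755 = 0.3162 mol/dm³.
C_A = C_{A0}e^(−k₁τ) = 0.6725 mol/dm³, so C_S = C_{A0}−C_A−C_R = 2.731 mol/dm³; C_R/C_S = 0.116.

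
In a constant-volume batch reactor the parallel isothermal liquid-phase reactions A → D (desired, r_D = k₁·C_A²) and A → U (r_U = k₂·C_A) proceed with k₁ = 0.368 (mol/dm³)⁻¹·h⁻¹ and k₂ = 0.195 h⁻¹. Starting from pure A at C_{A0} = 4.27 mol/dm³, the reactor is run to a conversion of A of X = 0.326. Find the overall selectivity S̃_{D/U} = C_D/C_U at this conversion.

6.67

C_A = C_{A0}(1−X) = 2.878 mol/dm³.
Along a PFR/batch, dC_U/dC_A = −r_U/(r_D+r_U) = −k₂/(k₂+k₁·C_A).
Integrating from C_{A0} to C_A: C_U = (0.195/0.368)·ln[(0.195+0.368·4.27)/(0.195+0.368·2.88)] = 0.5299·ln(1.766/1.254) = 0.1815 mol/dm³.
Then C_D = (C_{A0}−C_A) − C_U = 1.392 − 0.1815 = 1.211 mol/dm³.
S̃_{D/U} = C_D/C_U = 1.211/0.1815 = 6.67.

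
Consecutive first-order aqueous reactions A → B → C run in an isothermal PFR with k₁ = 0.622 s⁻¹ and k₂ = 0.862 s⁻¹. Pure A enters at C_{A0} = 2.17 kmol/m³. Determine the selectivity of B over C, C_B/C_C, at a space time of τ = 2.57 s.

0.433

Solving the coupled first-order balances gives C_B(τ) = [k₁/(k₂−k₁)]·C_{A0}·(e^(−k₁τ) − e^(−k₂τ)).
e^(−k₁τ) = e^(−0.622×2.57) = e^(−1.599) = 0.2022; e^(−k₂τ) = e^(−2.215) = 0.1091.
C_B = 0.622×2.17/(0.862−0.622) × (0.2022−0.1091) = 5.624×0.09308 = 0.5234 kmol/m³.
C_A = C_{A0}e^(−k₁τ) = 0.4388 kmol/m³, so C_C = C_{A0}−C_A−C_B = 1.208 kmol/m³; C_B/C_C = 0.433.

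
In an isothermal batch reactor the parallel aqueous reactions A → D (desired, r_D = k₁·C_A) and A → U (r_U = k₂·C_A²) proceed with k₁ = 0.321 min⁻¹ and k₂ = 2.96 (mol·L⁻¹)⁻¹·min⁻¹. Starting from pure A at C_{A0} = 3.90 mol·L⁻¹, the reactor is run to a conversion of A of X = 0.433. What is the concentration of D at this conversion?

0.0593 mol·L⁻¹

C_A = C_{A0}(1−X) = 2.211 mol·L⁻¹.
Along a PFR/batch, dC_D/dC_A = −r_D/(r_D+r_U) = −k₁/(k₁+k₂·C_A).
Integrating from C_{A0} to C_A: C_D = (0.321/2.96)·ln[(0.321+2.96·3.90)/(0.321+2.96·2.21)] = 0.1084·ln(11.87/6.866) = 0.05931 mol·L⁻¹.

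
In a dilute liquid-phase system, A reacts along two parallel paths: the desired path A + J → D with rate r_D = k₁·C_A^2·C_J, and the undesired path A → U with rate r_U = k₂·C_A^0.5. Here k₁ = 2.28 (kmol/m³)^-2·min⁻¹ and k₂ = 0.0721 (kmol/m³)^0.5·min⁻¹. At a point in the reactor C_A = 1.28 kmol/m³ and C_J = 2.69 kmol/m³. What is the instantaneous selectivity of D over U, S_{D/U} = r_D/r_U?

123

S_{D/U} = r_D/r_U = (k₁·C_A^2·C_J)/(k₂·C_A^0.5) = (k₁/k₂)·C_A^1.5·C_J.
= (2.28×1.280^2×2.690) / (0.0721×1.280^0.5) = 10.05/0.08157 = 123.
Since the desired path is higher order in A, keeping C_A high (PFR or concentrated feed) favours D.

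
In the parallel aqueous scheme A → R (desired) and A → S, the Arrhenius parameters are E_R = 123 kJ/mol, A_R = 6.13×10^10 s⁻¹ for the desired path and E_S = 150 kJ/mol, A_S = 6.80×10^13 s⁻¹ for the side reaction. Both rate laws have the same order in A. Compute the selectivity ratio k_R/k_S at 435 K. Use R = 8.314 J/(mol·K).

Since both paths have the same order in A, the concentration cancels and S_{R/S} = k_R/k_S = (A_R/A_S)·exp[(E_S−E_R)/(RT)].
(E_S−E_R)/(RT) = (150−123)×10³/(8.314×435) = 27000/3617 = 7.466.
k_R/k_S = (6.13×10^10/6.80×10^13)·exp(7.466) = 9.015×10^-4 × 1747 = 1.57.

1.57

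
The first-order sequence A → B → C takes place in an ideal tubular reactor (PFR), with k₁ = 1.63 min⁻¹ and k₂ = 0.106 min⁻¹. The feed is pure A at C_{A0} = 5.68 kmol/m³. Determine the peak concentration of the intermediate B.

4.70 kmol/m³

For a first-order series the maximum intermediate yield is C_{B,max}/C_{A0} = (k₁/k₂)^[k₂/(k₂−k₁)].
= (1.63/0.106)^(0.106/(0.106−1.63)) = (15.38)^(-0.06955) = 0.8269.
C_{B,max} = 0.8269×5.68 = 4.70 kmol/m³.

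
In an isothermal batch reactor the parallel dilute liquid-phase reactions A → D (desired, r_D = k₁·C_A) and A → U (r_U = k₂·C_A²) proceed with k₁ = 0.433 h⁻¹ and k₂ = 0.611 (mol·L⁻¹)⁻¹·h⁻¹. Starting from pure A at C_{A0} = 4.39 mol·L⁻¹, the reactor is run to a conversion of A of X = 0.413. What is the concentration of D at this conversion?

0.311 mol·L⁻¹

C_A = C_{A0}(1−X) = 2.577 mol·L⁻¹.
Along a PFR/batch, dC_D/dC_A = −r_D/(r_D+r_U) = −k₁/(k₁+k₂·C_A).
Integrating from C_{A0} to C_A: C_D = (0.433/0.611)·ln[(0.433+0.611·4.39)/(0.433+0.611·2.58)] = 0.7087·ln(3.115/2.008) = 0.3114 mol·L⁻¹.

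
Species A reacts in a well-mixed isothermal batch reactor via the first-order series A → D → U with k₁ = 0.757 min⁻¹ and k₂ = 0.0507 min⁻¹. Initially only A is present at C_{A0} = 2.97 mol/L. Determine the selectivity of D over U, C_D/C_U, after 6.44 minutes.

3.37

Solving the coupled first-order balances gives C_D(t) = [k₁/(k₂−k₁)]·C_{A0}·(e^(−k₁t) − e^(−k₂t)).
e^(−k₁t) = e^(−0.757×6.44) = e^(−4.875) = 0.007634; e^(−k₂t) = e^(−0.3265) = 0.7214.
C_D = 0.757×2.97/(0.0507−0.757) × (0.007634−0.7214) = (-3.183)×(-0.7138) = 2.272 mol/L.
C_A = C_{A0}e^(−k₁t) = 0.02267 mol/L, so C_U = C_{A0}−C_A−C_D = 0.6751 mol/L; C_D/C_U = 3.37.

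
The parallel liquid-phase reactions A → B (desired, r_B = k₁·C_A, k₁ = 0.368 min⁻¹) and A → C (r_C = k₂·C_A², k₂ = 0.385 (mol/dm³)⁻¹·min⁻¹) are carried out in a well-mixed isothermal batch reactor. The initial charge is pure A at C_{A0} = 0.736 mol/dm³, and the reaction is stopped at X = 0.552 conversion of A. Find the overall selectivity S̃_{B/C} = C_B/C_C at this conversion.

C_A = C_{A0}(1−X) = 0.3297 mol/dm³.
Along a PFR/batch, dC_B/dC_A = −r_B/(r_B+r_C) = −k₁/(k₁+k₂·C_A).
Integrating from C_{A0} to C_A: C_B = (0.368/0.385)·ln[(0.368+0.385·0.736)/(0.368+0.385·0.330)] = 0.9558·ln(0.6514/0.4949) = 0.2625 mol/dm³.
C_C = (C_{A0}−C_A)−C_B = 0.1438 mol/dm³; S̃_{B/C} = 0.2625/0.1438 = 1.83.

1.83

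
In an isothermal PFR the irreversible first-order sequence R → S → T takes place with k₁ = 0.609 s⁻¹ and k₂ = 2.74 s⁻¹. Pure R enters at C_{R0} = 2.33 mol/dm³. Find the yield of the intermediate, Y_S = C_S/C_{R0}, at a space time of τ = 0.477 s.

For first-order series with pure R initially, C_S(τ) = k₁C_{R0}/(k₂−k₁)·(e^(−k₁τ) − e^(−k₂τ)).
e^(−k₁τ) = e^(−0.609×0.477) = e^(−0.2905) = 0.7479; e^(−k₂τ) = e^(−1.307) = 0.2706.
C_S = 0.609×2.33/(2.74−0.609) × (0.7479−0.2706) = 0.6659×0.4773 = 0.3178 mol/dm³.
Y_S = C_S/C_{R0} = 0.3178/2.33 = 0.136.

0.136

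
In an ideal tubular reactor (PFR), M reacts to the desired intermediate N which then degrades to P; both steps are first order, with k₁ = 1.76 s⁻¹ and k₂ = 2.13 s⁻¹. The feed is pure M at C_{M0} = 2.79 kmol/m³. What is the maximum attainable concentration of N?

0.930 kmol/m³

For a first-order series the maximum intermediate yield is C_{N,max}/C_{M0} = (k₁/k₂)^[k₂/(k₂−k₁)].
= (1.76/2.13)^(2.13/(2.13−1.76)) = (0.8263)^(5.757) = 0.3334.
C_{N,max} = 0.3334×2.79 = 0.930 kmol/m³.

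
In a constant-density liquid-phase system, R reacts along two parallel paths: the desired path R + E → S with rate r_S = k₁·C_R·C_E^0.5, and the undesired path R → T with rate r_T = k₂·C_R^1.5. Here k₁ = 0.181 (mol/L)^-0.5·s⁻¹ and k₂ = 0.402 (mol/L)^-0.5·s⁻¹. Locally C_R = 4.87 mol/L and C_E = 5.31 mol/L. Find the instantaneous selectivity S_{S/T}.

S_{S/T} = r_S/r_T = (k₁·C_R·C_E^0.5)/(k₂·C_R^1.5) = (k₁/k₂)·C_R^-0.5·C_E^0.5.
= (0.181×4.870×5.310^0.5) / (0.402×4.870^1.5) = 2.031/4.320 = 0.470.

0.470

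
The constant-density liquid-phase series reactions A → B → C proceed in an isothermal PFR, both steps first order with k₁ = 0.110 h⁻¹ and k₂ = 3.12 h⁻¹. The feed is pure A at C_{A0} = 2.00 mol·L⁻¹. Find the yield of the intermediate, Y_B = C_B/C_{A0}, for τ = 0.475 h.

0.0264

For first-order series with pure A initially, C_B(τ) = k₁C_{A0}/(k₂−k₁)·(e^(−k₁τ) − e^(−k₂τ)).
e^(−k₁τ) = e^(−0.110×0.475) = e^(−0.05225) = 0.9491; e^(−k₂τ) = e^(−1.482) = 0.2272.
C_B = 0.110×2.00/(3.12−0.110) × (0.9491−0.2272) = 0.07309×0.7219 = 0.05276 mol·L⁻¹.
Y_B = C_B/C_{A0} = 0.05276/2.00 = 0.0264.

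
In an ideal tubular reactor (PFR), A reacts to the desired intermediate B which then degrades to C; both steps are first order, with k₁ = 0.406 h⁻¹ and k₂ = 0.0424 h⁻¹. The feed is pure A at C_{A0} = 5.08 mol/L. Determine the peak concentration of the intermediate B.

Evaluating C_B at τ_opt = ln(k₂/k₁)/(k₂−k₁) gives C_{B,max}/C_{A0} = (k₁/k₂)^[k₂/(k₂−k₁)].
= (0.406/0.0424)^(0.0424/(0.0424−0.406)) = (9.575)^(-0.1166) = 0.7684.
C_{B,max} = 0.7684×5.08 = 3.90 mol/L.

3.90 mol/L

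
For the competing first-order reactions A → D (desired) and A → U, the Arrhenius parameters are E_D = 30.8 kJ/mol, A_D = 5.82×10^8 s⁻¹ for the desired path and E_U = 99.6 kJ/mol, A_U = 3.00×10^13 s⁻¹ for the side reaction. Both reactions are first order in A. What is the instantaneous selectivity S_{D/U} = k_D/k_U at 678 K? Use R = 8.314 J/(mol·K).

3.88

k_D/k_U = (A_D/A_U)·exp[−(E_D−E_U)/(RT)] = (A_D/A_U)·exp[(E_U−E_D)/(RT)].
(E_U−E_D)/(RT) = (99.6−30.8)×10³/(8.314×678) = 68800/5637 = 12.21.
k_D/k_U = (5.82×10^8/3.00×10^13)·exp(12.21) = 1.940×10^-5 × 1.998×10^5 = 3.88.
Since E_D < E_U, lowering the temperature improves selectivity toward D.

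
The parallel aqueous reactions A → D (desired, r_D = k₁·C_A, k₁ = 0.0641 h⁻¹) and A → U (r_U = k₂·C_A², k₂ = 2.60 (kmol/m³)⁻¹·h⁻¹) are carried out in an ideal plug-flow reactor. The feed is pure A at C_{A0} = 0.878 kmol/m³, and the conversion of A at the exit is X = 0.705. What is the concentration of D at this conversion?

C_A = C_{A0}(1−X) = 0.2590 kmol/m³.
Along a PFR/batch, dC_D/dC_A = −r_D/(r_D+r_U) = −k₁/(k₁+k₂·C_A).
Integrating from C_{A0} to C_A: C_D = (0.0641/2.60)·ln[(0.0641+2.60·0.878)/(0.0641+2.60·0.259)] = 0.02465·ln(2.347/0.7375) = 0.02854 kmol/m³.

0.0285 kmol/m³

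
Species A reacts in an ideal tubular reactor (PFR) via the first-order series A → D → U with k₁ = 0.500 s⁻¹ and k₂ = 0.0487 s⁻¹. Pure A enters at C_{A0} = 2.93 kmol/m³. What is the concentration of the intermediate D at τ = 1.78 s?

1.64 kmol/m³

The intermediate concentration in a first-order A→B→C sequence is C_D = k₁C_{A0}(e^(−k₁τ) − e^(−k₂τ))/(k₂−k₁).
e^(−k₁τ) = e^(−0.500×1.78) = e^(−0.8900) = 0.4107; e^(−k₂τ) = e^(−0.08669) = 0.9170.
C_D = 0.500×2.93/(0.0487−0.500) × (0.4107−0.9170) = (-3.246)×(-0.5063) = 1.644 kmol/m³.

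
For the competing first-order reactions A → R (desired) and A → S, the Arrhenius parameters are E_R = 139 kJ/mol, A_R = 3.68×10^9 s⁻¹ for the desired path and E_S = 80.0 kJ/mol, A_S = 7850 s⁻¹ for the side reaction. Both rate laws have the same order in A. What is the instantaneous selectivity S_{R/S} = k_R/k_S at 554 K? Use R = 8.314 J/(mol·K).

k_R/k_S = (A_R/A_S)·exp[−(E_R−E_S)/(RT)] = (A_R/A_S)·exp[(E_S−E_R)/(RT)].
(E_S−E_R)/(RT) = (80.0−139)×10³/(8.314×554) = -59000/4606 = -12.81.
k_R/k_S = (3.68×10^9/7850)·exp(-12.81) = 4.688×10^5 × 2.735×10^-6 = 1.28.

1.28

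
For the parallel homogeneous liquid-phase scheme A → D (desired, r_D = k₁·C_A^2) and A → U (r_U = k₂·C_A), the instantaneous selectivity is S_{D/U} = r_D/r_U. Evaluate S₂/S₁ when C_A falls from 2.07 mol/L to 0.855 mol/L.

0.413

S_{D/U} = (k₁/k₂)·C_A, so S₂/S₁ = (C_{A,2}/C_{A,1}).
= 0.855/2.07 = 0.413.
Selectivity toward D falls as C_A falls — high-concentration operation is favoured.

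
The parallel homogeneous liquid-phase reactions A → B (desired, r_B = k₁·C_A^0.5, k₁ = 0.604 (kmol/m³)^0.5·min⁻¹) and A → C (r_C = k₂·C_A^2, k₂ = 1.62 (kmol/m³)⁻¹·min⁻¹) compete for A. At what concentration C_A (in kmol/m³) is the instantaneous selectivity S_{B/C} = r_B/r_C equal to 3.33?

S_{B/C} = (k₁/k₂)·C_A^-1.5 ⇒ C_A = (S·k₂/k₁)^(1/(-1.5)).
= (3.33×1.62/0.604)^(-0.6667) = (8.931)^(-0.6667) = 0.232 kmol/m³.

0.232 kmol/m³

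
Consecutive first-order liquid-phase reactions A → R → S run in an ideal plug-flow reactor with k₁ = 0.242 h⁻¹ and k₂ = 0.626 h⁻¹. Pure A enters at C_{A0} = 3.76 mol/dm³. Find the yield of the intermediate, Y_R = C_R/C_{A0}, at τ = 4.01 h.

For first-order series with pure A initially, C_R(τ) = k₁C_{A0}/(k₂−k₁)·(e^(−k₁τ) − e^(−k₂τ)).
e^(−k₁τ) = e^(−0.242×4.01) = e^(−0.9704) = 0.3789; e^(−k₂τ) = e^(−2.510) = 0.08125.
C_R = 0.242×3.76/(0.626−0.242) × (0.3789−0.08125) = 2.370×0.2977 = 0.7054 mol/dm³.
Y_R = C_R/C_{A0} = 0.7054/3.76 = 0.188.

0.188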